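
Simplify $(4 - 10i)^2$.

(a + bi)^2 = a^2 - b^2 + 2abi
= 4^2 - (-10)^2 + 2*4*(-10)i
= -84 - 80i


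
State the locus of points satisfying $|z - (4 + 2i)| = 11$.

|z - z0| = r describes a circle centered at z0 with radius r
Here z0 = 4 + 2i and r = 11
Locus: Circle centered at (4, 2) with radius 11


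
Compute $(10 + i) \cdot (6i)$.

(a1*a2 - b1*b2) + (a1*b2 + b1*a2)i
= (0 - 6) + (60 + 0)i
= -6 + 60i


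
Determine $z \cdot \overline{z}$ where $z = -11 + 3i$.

z * conjugate(z) = |z|^2 = a^2 + b^2
= (-11)^2 + 3^2 = 130


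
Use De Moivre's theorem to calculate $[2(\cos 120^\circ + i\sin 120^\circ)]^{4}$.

By De Moivre: z^n = r^n(cos(nθ) + i sin(nθ))
= 2^4(cos(4*120°) + i sin(4*120°))
= 16(cos 120° + i sin 120°)
= -8 + 8*sqrt(3)i


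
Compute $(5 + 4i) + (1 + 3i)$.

(5 + 1) + (4 + 3)i = 6 + 7i


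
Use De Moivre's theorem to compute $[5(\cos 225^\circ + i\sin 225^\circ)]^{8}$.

By De Moivre: z^n = r^n(cos(nθ) + i sin(nθ))
= 5^8(cos(8*225°) + i sin(8*225°))
= 390625(cos 0° + i sin 0°)
= 390625


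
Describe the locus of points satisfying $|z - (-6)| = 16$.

|z - z0| = r describes a circle centered at z0 with radius r
Here z0 = -6 and r = 16
Locus: Circle centered at (-6, 0) with radius 16


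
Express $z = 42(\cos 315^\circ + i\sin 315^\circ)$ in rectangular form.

a = r cos θ = 42 * sqrt(2)/2 = 21*sqrt(2)
b = r sin θ = 42 * -sqrt(2)/2 = -21*sqrt(2)
z = 21*sqrt(2) - 21*sqrt(2)i


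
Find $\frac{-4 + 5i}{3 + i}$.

Multiply numerator and denominator by conjugate (3 - i):
= (-4 + 5i)(3 - i) / (3^2 + 1^2)
= (-7 + 19i) / 10
= -7/10 + (19/10)i


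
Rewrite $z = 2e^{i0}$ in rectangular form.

a = r cos θ = 2 * 1 = 2
b = r sin θ = 2 * 0 = 0
z = 2


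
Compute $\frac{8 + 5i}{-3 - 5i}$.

Multiply numerator and denominator by conjugate (-3 + 5i):
= (8 + 5i)(-3 + 5i) / ((-3)^2 + (-5)^2)
= (-49 + 25i) / 34
= -49/34 + (25/34)i


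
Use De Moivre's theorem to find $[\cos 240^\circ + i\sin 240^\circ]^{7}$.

By De Moivre: z^n = r^n(cos(nθ) + i sin(nθ))
= 1^7(cos(7*240°) + i sin(7*240°))
= 1(cos 240° + i sin 240°)
= -1/2 - (sqrt(3)/2)i


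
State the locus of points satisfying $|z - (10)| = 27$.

|z - z0| = r describes a circle centered at z0 with radius r
Here z0 = 10 and r = 27
Locus: Circle centered at (10, 0) with radius 27


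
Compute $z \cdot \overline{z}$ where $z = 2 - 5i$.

z * conjugate(z) = |z|^2 = a^2 + b^2
= 2^2 + (-5)^2 = 29


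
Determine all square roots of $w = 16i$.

|w| = 16, arg(w) = 90°
Root modulus = 16^(1/2) = 4
Root arguments: θ_k = (90° + 360°k)/2 for k = 0, 1, ..., 1
Roots: 2*sqrt(2) + 2*sqrt(2)i, -2*sqrt(2) - 2*sqrt(2)i


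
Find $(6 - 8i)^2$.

(a + bi)^2 = a^2 - b^2 + 2abi
= 6^2 - (-8)^2 + 2*6*(-8)i
= -28 - 96i


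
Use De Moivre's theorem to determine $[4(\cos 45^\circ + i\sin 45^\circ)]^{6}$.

By De Moivre: z^n = r^n(cos(nθ) + i sin(nθ))
= 4^6(cos(6*45°) + i sin(6*45°))
= 4096(cos 270° + i sin 270°)
= -4096i


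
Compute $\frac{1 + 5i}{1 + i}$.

Multiply numerator and denominator by conjugate (1 - i):
= (1 + 5i)(1 - i) / (1^2 + 1^2)
= (6 + 4i) / 2
= 3 + 2i


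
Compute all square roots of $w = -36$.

|w| = 36, arg(w) = 180°
Root modulus = 36^(1/2) = 6
Root arguments: θ_k = (180° + 360°k)/2 for k = 0, 1, ..., 1
Roots: 6i, -6i


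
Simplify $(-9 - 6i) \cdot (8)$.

(a1*a2 - b1*b2) + (a1*b2 + b1*a2)i
= (-72 - 0) + (0 + (-48))i
= -72 - 48i


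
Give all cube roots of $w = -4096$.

|w| = 4096, arg(w) = 180°
Root modulus = 4096^(1/3) = 16
Root arguments: θ_k = (180° + 360°k)/3 for k = 0, 1, ..., 2
Roots: 8 + 8*sqrt(3)i, -16, 8 - 8*sqrt(3)i


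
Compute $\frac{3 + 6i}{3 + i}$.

Multiply numerator and denominator by conjugate (3 - i):
= (3 + 6i)(3 - i) / (3^2 + 1^2)
= (15 + 15i) / 10
Divide through by 5: (3 + 3i) / 2
= 3/2 + (3/2)i


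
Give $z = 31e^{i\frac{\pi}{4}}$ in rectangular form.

a = r cos θ = 31 * sqrt(2)/2 = 31*sqrt(2)/2
b = r sin θ = 31 * sqrt(2)/2 = 31*sqrt(2)/2
z = 31*sqrt(2)/2 + (31*sqrt(2)/2)i


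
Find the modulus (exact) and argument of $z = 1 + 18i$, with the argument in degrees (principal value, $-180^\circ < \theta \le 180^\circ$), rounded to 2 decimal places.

|z| = sqrt(1^2 + 18^2) = sqrt(325)
arg(z) = arctan(b/a) = arctan(18/1) (quadrant-adjusted) = 86.82°


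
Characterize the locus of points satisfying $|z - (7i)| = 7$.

|z - z0| = r describes a circle centered at z0 with radius r
Here z0 = 7i and r = 7
Locus: Circle centered at (0, 7) with radius 7


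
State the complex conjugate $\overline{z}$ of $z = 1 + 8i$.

If z = a + bi, then conjugate(z) = a - bi
conjugate(1 + 8i) = 1 - 8i


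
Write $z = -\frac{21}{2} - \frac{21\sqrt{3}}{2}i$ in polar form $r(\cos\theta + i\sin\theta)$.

r = |z| = sqrt(a^2 + b^2) = sqrt((-21/2)^2 + (-21*sqrt(3)/2)^2) = sqrt(441/4 + 1323/4) = sqrt(441) = 21
θ = arctan(b/a) = arctan(-18.1865/-10.5) (quadrant-adjusted) = 240°
z = 21(cos 240° + i sin 240°)


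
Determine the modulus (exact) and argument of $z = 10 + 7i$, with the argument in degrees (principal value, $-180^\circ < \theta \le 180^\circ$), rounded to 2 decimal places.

|z| = sqrt(10^2 + 7^2) = sqrt(149)
arg(z) = arctan(b/a) = arctan(7/10) (quadrant-adjusted) = 34.99°


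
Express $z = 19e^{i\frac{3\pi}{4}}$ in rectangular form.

a = r cos θ = 19 * -sqrt(2)/2 = -19*sqrt(2)/2
b = r sin θ = 19 * sqrt(2)/2 = 19*sqrt(2)/2
z = -19*sqrt(2)/2 + (19*sqrt(2)/2)i


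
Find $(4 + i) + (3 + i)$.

(4 + 3) + (1 + 1)i = 7 + 2i


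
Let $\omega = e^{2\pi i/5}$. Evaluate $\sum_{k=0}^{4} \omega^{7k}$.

Let ζ = ω^7 = e^(2πi·7/5). Since 5 ∤ 7, ζ ≠ 1.
Sum = Σ_{k=0}^{4} ζ^k = (ζ^5 - 1)/(ζ - 1) = (ω^{7·5} - 1)/(ζ - 1) = (1 - 1)/(ζ - 1) = 0


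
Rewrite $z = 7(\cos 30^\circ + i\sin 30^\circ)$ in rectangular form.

a = r cos θ = 7 * sqrt(3)/2 = 7*sqrt(3)/2
b = r sin θ = 7 * 1/2 = 7/2
z = 7*sqrt(3)/2 + (7/2)i


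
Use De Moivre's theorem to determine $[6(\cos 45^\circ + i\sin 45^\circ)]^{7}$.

By De Moivre: z^n = r^n(cos(nθ) + i sin(nθ))
= 6^7(cos(7*45°) + i sin(7*45°))
= 279936(cos 315° + i sin 315°)
= 139968*sqrt(2) - 139968*sqrt(2)i


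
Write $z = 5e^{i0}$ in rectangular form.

a = r cos θ = 5 * 1 = 5
b = r sin θ = 5 * 0 = 0
z = 5


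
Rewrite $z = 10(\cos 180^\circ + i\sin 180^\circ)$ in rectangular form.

a = r cos θ = 10 * -1 = -10
b = r sin θ = 10 * 0 = 0
z = -10


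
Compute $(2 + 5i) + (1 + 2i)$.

(2 + 1) + (5 + 2)i = 3 + 7i


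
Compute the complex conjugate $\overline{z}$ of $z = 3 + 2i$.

If z = a + bi, then conjugate(z) = a - bi
conjugate(3 + 2i) = 3 - 2i


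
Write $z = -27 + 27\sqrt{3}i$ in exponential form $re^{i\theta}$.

r = |z| = sqrt((-27)^2 + (27*sqrt(3))^2) = sqrt(729 + 2187) = sqrt(2916) = 54
θ = arctan(b/a) = arctan(46.7654/-27) (quadrant-adjusted) = 120° = 2π/3
z = 54e^(i*2π/3)


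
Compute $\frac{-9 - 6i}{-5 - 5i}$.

Multiply numerator and denominator by conjugate (-5 + 5i):
= (-9 - 6i)(-5 + 5i) / ((-5)^2 + (-5)^2)
= (75 - 15i) / 50
Divide through by 5: (15 - 3i) / 10
= 3/2 - (3/10)i


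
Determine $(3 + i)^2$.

(a + bi)^2 = a^2 - b^2 + 2abi
= 3^2 - 1^2 + 2*3*1i
= 8 + 6i


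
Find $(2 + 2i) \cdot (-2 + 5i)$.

(a1*a2 - b1*b2) + (a1*b2 + b1*a2)i
= (-4 - 10) + (10 + (-4))i
= -14 + 6i


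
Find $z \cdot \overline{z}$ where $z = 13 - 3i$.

z * conjugate(z) = |z|^2 = a^2 + b^2
= 13^2 + (-3)^2 = 178


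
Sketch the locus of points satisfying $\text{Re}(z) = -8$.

Re(z) = x where z = x + yi; the equation x = -8 is satisfied by all points with that x-coordinate
Locus: Vertical line x = -8


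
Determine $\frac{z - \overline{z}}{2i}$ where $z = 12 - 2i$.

z - conjugate(z) = 2bi
(z - conjugate(z))/(2i) = 2bi/(2i) = b = -2


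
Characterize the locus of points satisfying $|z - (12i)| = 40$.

|z - z0| = r describes a circle centered at z0 with radius r
Here z0 = 12i and r = 40
Locus: Circle centered at (0, 12) with radius 40


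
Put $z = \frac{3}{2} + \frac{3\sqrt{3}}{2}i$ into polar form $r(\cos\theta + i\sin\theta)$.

r = |z| = sqrt(a^2 + b^2) = sqrt((3/2)^2 + (3*sqrt(3)/2)^2) = sqrt(9/4 + 27/4) = sqrt(9) = 3
θ = arctan(b/a) = arctan(2.5981/1.5) (quadrant-adjusted) = 60°
z = 3(cos 60° + i sin 60°)


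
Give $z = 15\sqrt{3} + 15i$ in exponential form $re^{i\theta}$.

r = |z| = sqrt((15*sqrt(3))^2 + (15)^2) = sqrt(675 + 225) = sqrt(900) = 30
θ = arctan(b/a) = arctan(15/25.9808) (quadrant-adjusted) = 30° = π/6
z = 30e^(i*π/6)


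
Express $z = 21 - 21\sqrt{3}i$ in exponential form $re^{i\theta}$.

r = |z| = sqrt((21)^2 + (-21*sqrt(3))^2) = sqrt(441 + 1323) = sqrt(1764) = 42
θ = arctan(b/a) = arctan(-36.3731/21) (quadrant-adjusted) = -60° = -π/3
z = 42e^(-i*π/3)


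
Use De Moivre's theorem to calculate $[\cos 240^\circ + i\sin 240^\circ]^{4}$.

By De Moivre: z^n = r^n(cos(nθ) + i sin(nθ))
= 1^4(cos(4*240°) + i sin(4*240°))
= 1(cos 240° + i sin 240°)
= -1/2 - (sqrt(3)/2)i


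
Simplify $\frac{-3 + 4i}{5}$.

Divisor is real, so divide each part by 5:
= -3/5 + (4/5)i


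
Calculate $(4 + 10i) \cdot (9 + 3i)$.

(a1*a2 - b1*b2) + (a1*b2 + b1*a2)i
= (36 - 30) + (12 + 90)i
= 6 + 102i


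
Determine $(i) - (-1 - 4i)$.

(0 - (-1)) + (1 - (-4))i = 1 + 5i


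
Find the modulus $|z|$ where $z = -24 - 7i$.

|z| = sqrt(a^2 + b^2) = sqrt((-24)^2 + (-7)^2) = sqrt(625) = 25


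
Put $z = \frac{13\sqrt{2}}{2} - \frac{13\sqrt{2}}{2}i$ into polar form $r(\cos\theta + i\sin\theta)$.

r = |z| = sqrt(a^2 + b^2) = sqrt((13*sqrt(2)/2)^2 + (-13*sqrt(2)/2)^2) = sqrt(169/2 + 169/2) = sqrt(169) = 13
θ = arctan(b/a) = arctan(-9.1924/9.1924) (quadrant-adjusted) = 315°
z = 13(cos 315° + i sin 315°)


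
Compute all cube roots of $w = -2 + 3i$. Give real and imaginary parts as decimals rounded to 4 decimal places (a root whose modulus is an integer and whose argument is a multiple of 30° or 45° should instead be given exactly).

|w| = sqrt(13) ≈ 3.605551, arg(w) ≈ 123.690068°
Root modulus = sqrt(13)^(1/3) ≈ 1.533406
Root arguments: θ_k = (arg(w) + 360°k)/3 for k = 0, 1, ..., 2
Compute each root as (root modulus)(cos θ_k + i sin θ_k) using full-precision intermediates, then round to 4 decimal places.
Roots: 1.1532 + 1.0106i, -1.4519 + 0.4934i, 0.2986 - 1.5040i


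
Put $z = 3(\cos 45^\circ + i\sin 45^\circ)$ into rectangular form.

a = r cos θ = 3 * sqrt(2)/2 = 3*sqrt(2)/2
b = r sin θ = 3 * sqrt(2)/2 = 3*sqrt(2)/2
z = 3*sqrt(2)/2 + (3*sqrt(2)/2)i


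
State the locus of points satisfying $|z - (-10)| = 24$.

|z - z0| = r describes a circle centered at z0 with radius r
Here z0 = -10 and r = 24
Locus: Circle centered at (-10, 0) with radius 24


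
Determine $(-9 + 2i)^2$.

(a + bi)^2 = a^2 - b^2 + 2abi
= (-9)^2 - 2^2 + 2*(-9)*2i
= 77 - 36i


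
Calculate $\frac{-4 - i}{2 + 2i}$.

Multiply numerator and denominator by conjugate (2 - 2i):
= (-4 - i)(2 - 2i) / (2^2 + 2^2)
= (-10 + 6i) / 8
Divide through by 2: (-5 + 3i) / 4
= -5/4 + (3/4)i


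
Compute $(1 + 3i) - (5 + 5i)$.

(1 - 5) + (3 - 5)i = -4 - 2i


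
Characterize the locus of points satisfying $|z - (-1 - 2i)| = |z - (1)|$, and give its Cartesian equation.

|z - z1| = |z - z2| means z is equidistant from z1 and z2,
i.e. the perpendicular bisector of the segment from (-1, -2) to (1, 0) (midpoint (0, -1)).
With z = x + yi, square both sides:
(x - (-1))^2 + (y - (-2))^2 = (x - 1)^2 + (y - 0)^2
The x^2 and y^2 terms cancel: 4x + 4y = 1 - 5 = -4
Simplify: x + y = -1
Locus: Perpendicular bisector of the segment from (-1, -2) to (1, 0): the line x + y = -1


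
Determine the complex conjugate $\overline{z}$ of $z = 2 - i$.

If z = a + bi, then conjugate(z) = a - bi
conjugate(2 - i) = 2 + i


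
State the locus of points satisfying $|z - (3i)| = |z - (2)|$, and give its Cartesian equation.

|z - z1| = |z - z2| means z is equidistant from z1 and z2,
i.e. the perpendicular bisector of the segment from (0, 3) to (2, 0) (midpoint (1, 3/2)).
With z = x + yi, square both sides:
(x - 0)^2 + (y - 3)^2 = (x - 2)^2 + (y - 0)^2
The x^2 and y^2 terms cancel: 4x + (-6)y = 4 - 9 = -5
Simplify: 4x - 6y = -5
Locus: Perpendicular bisector of the segment from (0, 3) to (2, 0): the line 4x - 6y = -5


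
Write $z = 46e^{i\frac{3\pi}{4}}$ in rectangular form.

a = r cos θ = 46 * -sqrt(2)/2 = -23*sqrt(2)
b = r sin θ = 46 * sqrt(2)/2 = 23*sqrt(2)
z = -23*sqrt(2) + 23*sqrt(2)i


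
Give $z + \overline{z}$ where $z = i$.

z + conjugate(z) = (a + bi) + (a - bi) = 2a
= 2 * 0 = 0


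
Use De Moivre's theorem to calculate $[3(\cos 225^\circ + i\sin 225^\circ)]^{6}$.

By De Moivre: z^n = r^n(cos(nθ) + i sin(nθ))
= 3^6(cos(6*225°) + i sin(6*225°))
= 729(cos 270° + i sin 270°)
= -729i


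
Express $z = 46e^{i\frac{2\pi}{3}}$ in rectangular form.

a = r cos θ = 46 * -1/2 = -23
b = r sin θ = 46 * sqrt(3)/2 = 23*sqrt(3)
z = -23 + 23*sqrt(3)i


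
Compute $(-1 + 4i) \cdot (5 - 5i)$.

(a1*a2 - b1*b2) + (a1*b2 + b1*a2)i
= (-5 - (-20)) + (5 + 20)i
= 15 + 25i


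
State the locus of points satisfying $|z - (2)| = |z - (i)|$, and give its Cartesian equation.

|z - z1| = |z - z2| means z is equidistant from z1 and z2,
i.e. the perpendicular bisector of the segment from (2, 0) to (0, 1) (midpoint (1, 1/2)).
With z = x + yi, square both sides:
(x - 2)^2 + (y - 0)^2 = (x - 0)^2 + (y - 1)^2
The x^2 and y^2 terms cancel: -4x + 2y = 1 - 4 = -3
Simplify: 4x - 2y = 3
Locus: Perpendicular bisector of the segment from (2, 0) to (0, 1): the line 4x - 2y = 3


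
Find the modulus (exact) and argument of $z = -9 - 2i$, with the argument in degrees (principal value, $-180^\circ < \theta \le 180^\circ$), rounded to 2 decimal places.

|z| = sqrt((-9)^2 + (-2)^2) = sqrt(85)
arg(z) = arctan(b/a) = arctan(-2/-9) (quadrant-adjusted) = -167.47°


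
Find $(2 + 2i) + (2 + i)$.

(2 + 2) + (2 + 1)i = 4 + 3i


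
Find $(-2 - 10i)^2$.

(a + bi)^2 = a^2 - b^2 + 2abi
= (-2)^2 - (-10)^2 + 2*(-2)*(-10)i
= -96 + 40i


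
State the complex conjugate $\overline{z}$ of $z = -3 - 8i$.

If z = a + bi, then conjugate(z) = a - bi
conjugate(-3 - 8i) = -3 + 8i


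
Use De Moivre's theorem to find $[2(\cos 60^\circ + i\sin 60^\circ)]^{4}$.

By De Moivre: z^n = r^n(cos(nθ) + i sin(nθ))
= 2^4(cos(4*60°) + i sin(4*60°))
= 16(cos 240° + i sin 240°)
= -8 - 8*sqrt(3)i


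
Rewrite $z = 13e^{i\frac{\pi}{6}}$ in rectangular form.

a = r cos θ = 13 * sqrt(3)/2 = 13*sqrt(3)/2
b = r sin θ = 13 * 1/2 = 13/2
z = 13*sqrt(3)/2 + (13/2)i


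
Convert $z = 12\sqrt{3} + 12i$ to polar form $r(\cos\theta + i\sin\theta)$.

r = |z| = sqrt(a^2 + b^2) = sqrt((12*sqrt(3))^2 + (12)^2) = sqrt(432 + 144) = sqrt(576) = 24
θ = arctan(b/a) = arctan(12/20.7846) (quadrant-adjusted) = 30°
z = 24(cos 30° + i sin 30°)


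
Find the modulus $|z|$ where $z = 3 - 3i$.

|z| = sqrt(a^2 + b^2) = sqrt(3^2 + (-3)^2) = sqrt(18) = sqrt(18)


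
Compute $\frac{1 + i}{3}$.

Divisor is real, so divide each part by 3:
= 1/3 + (1/3)i


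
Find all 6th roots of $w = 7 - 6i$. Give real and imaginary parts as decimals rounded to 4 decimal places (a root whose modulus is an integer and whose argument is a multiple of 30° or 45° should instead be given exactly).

|w| = sqrt(85) ≈ 9.219544, arg(w) ≈ 319.398705°
Root modulus = sqrt(85)^(1/6) ≈ 1.448055
Root arguments: θ_k = (arg(w) + 360°k)/6 for k = 0, 1, ..., 5
Compute each root as (root modulus)(cos θ_k + i sin θ_k) using full-precision intermediates, then round to 4 decimal places.
Roots: 0.8667 + 1.1600i, -0.5712 + 1.3306i, -1.4380 + 0.1706i, -0.8667 - 1.1600i, 0.5712 - 1.3306i, 1.4380 - 0.1706i


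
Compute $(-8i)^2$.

(a + bi)^2 = a^2 - b^2 + 2abi
= 0^2 - (-8)^2 + 2*0*(-8)i
= -64


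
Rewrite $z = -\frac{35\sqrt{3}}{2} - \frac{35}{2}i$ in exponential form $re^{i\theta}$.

r = |z| = sqrt((-35*sqrt(3)/2)^2 + (-35/2)^2) = sqrt(3675/4 + 1225/4) = sqrt(1225) = 35
θ = arctan(b/a) = arctan(-17.5/-30.3109) (quadrant-adjusted) = 210° = 7π/6
z = 35e^(i*7π/6)


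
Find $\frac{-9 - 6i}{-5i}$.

Multiply numerator and denominator by conjugate (5i):
= (-9 - 6i)(5i) / (0^2 + (-5)^2)
= (30 - 45i) / 25
Divide through by 5: (6 - 9i) / 5
= 6/5 - (9/5)i


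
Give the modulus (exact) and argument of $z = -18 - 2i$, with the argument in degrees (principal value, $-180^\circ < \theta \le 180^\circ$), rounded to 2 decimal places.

|z| = sqrt((-18)^2 + (-2)^2) = sqrt(328)
arg(z) = arctan(b/a) = arctan(-2/-18) (quadrant-adjusted) = -173.66°


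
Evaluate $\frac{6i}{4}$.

Divisor is real, so divide each part by 4:
= 0 + (3/2)i


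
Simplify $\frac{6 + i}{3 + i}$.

Multiply numerator and denominator by conjugate (3 - i):
= (6 + i)(3 - i) / (3^2 + 1^2)
= (19 - 3i) / 10
= 19/10 - (3/10)i


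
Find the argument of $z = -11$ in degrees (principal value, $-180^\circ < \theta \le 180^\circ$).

b = 0 and a < 0, so z lies on the negative real axis: θ = 180°


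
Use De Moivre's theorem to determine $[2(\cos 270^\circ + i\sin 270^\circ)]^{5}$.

By De Moivre: z^n = r^n(cos(nθ) + i sin(nθ))
= 2^5(cos(5*270°) + i sin(5*270°))
= 32(cos 270° + i sin 270°)
= -32i


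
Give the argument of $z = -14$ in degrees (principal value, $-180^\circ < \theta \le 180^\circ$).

b = 0 and a < 0, so z lies on the negative real axis: θ = 180°


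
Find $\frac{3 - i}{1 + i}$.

Multiply numerator and denominator by conjugate (1 - i):
= (3 - i)(1 - i) / (1^2 + 1^2)
= (2 - 4i) / 2
= 1 - 2i


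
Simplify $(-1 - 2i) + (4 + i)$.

(-1 + 4) + (-2 + 1)i = 3 - i


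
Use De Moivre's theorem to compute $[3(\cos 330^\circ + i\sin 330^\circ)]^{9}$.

By De Moivre: z^n = r^n(cos(nθ) + i sin(nθ))
= 3^9(cos(9*330°) + i sin(9*330°))
= 19683(cos 90° + i sin 90°)
= 19683i


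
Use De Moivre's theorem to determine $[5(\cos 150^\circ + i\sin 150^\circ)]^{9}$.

By De Moivre: z^n = r^n(cos(nθ) + i sin(nθ))
= 5^9(cos(9*150°) + i sin(9*150°))
= 1953125(cos 270° + i sin 270°)
= -1953125i


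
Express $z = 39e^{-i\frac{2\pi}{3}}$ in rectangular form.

a = r cos θ = 39 * -1/2 = -39/2
b = r sin θ = 39 * -sqrt(3)/2 = -39*sqrt(3)/2
z = -39/2 - (39*sqrt(3)/2)i


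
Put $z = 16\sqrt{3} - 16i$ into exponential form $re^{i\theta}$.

r = |z| = sqrt((16*sqrt(3))^2 + (-16)^2) = sqrt(768 + 256) = sqrt(1024) = 32
θ = arctan(b/a) = arctan(-16/27.7128) (quadrant-adjusted) = -30° = -π/6
z = 32e^(-i*π/6)


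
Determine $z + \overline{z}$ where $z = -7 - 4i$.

z + conjugate(z) = (a + bi) + (a - bi) = 2a
= 2 * (-7) = -14


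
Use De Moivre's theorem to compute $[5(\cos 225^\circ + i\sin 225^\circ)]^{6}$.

By De Moivre: z^n = r^n(cos(nθ) + i sin(nθ))
= 5^6(cos(6*225°) + i sin(6*225°))
= 15625(cos 270° + i sin 270°)
= -15625i


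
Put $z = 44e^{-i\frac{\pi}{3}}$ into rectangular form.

a = r cos θ = 44 * 1/2 = 22
b = r sin θ = 44 * -sqrt(3)/2 = -22*sqrt(3)
z = 22 - 22*sqrt(3)i


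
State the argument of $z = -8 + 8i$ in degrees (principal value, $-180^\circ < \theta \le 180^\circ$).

θ = arctan(b/a) = arctan(8/-8) (quadrant-adjusted) = 135°


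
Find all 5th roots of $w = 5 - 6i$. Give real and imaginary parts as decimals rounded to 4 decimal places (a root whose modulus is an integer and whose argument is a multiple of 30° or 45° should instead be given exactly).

|w| = sqrt(61) ≈ 7.810250, arg(w) ≈ 309.805571°
Root modulus = sqrt(61)^(1/5) ≈ 1.508457
Root arguments: θ_k = (arg(w) + 360°k)/5 for k = 0, 1, ..., 4
Compute each root as (root modulus)(cos θ_k + i sin θ_k) using full-precision intermediates, then round to 4 decimal places.
Roots: 0.7091 + 1.3314i, -1.0471 + 1.0858i, -1.3562 - 0.6603i, 0.2089 - 1.4939i, 1.4854 - 0.2629i


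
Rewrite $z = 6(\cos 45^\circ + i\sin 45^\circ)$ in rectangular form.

a = r cos θ = 6 * sqrt(2)/2 = 3*sqrt(2)
b = r sin θ = 6 * sqrt(2)/2 = 3*sqrt(2)
z = 3*sqrt(2) + 3*sqrt(2)i


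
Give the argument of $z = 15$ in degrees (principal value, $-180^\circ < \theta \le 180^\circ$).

b = 0 and a > 0, so z lies on the positive real axis: θ = 0°


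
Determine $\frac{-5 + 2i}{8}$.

Divisor is real, so divide each part by 8:
= -5/8 + (1/4)i


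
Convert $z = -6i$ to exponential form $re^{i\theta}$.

r = |z| = sqrt((0)^2 + (-6)^2) = sqrt(0 + 36) = sqrt(36) = 6
a = 0 and b < 0, so z lies on the negative imaginary axis: θ = -90° = -π/2
z = 6e^(-i*π/2)


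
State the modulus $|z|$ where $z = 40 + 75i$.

|z| = sqrt(a^2 + b^2) = sqrt(40^2 + 75^2) = sqrt(7225) = 85


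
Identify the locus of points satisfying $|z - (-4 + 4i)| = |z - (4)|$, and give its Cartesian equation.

|z - z1| = |z - z2| means z is equidistant from z1 and z2,
i.e. the perpendicular bisector of the segment from (-4, 4) to (4, 0) (midpoint (0, 2)).
With z = x + yi, square both sides:
(x - (-4))^2 + (y - 4)^2 = (x - 4)^2 + (y - 0)^2
The x^2 and y^2 terms cancel: 16x + (-8)y = 16 - 32 = -16
Simplify: 2x - y = -2
Locus: Perpendicular bisector of the segment from (-4, 4) to (4, 0): the line 2x - y = -2


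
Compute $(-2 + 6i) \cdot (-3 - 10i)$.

(a1*a2 - b1*b2) + (a1*b2 + b1*a2)i
= (6 - (-60)) + (20 + (-18))i
= 66 + 2i


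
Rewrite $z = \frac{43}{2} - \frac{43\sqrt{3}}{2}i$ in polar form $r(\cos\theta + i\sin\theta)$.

r = |z| = sqrt(a^2 + b^2) = sqrt((43/2)^2 + (-43*sqrt(3)/2)^2) = sqrt(1849/4 + 5547/4) = sqrt(1849) = 43
θ = arctan(b/a) = arctan(-37.2391/21.5) (quadrant-adjusted) = 300°
z = 43(cos 300° + i sin 300°)


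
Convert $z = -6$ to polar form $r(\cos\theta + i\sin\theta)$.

r = |z| = sqrt(a^2 + b^2) = sqrt((-6)^2 + (0)^2) = sqrt(36 + 0) = sqrt(36) = 6
b = 0 and a < 0, so z lies on the negative real axis: θ = 180°
z = 6(cos 180° + i sin 180°)


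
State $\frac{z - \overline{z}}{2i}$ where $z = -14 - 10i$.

z - conjugate(z) = 2bi
(z - conjugate(z))/(2i) = 2bi/(2i) = b = -10


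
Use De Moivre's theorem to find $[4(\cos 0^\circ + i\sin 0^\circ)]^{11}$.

By De Moivre: z^n = r^n(cos(nθ) + i sin(nθ))
= 4^11(cos(11*0°) + i sin(11*0°))
= 4194304(cos 0° + i sin 0°)
= 4194304


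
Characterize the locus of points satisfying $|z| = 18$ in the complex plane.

|z| = 18 means sqrt(x^2 + y^2) = 18
This is a circle of radius 18 centered at the origin


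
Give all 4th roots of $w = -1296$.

|w| = 1296, arg(w) = 180°
Root modulus = 1296^(1/4) = 6
Root arguments: θ_k = (180° + 360°k)/4 for k = 0, 1, ..., 3
Roots: 3*sqrt(2) + 3*sqrt(2)i, -3*sqrt(2) + 3*sqrt(2)i, -3*sqrt(2) - 3*sqrt(2)i, 3*sqrt(2) - 3*sqrt(2)i


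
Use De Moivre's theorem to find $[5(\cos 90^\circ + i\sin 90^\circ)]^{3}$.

By De Moivre: z^n = r^n(cos(nθ) + i sin(nθ))
= 5^3(cos(3*90°) + i sin(3*90°))
= 125(cos 270° + i sin 270°)
= -125i


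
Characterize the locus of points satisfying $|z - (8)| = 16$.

|z - z0| = r describes a circle centered at z0 with radius r
Here z0 = 8 and r = 16
Locus: Circle centered at (8, 0) with radius 16


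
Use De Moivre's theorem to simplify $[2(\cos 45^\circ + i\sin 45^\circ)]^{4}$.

By De Moivre: z^n = r^n(cos(nθ) + i sin(nθ))
= 2^4(cos(4*45°) + i sin(4*45°))
= 16(cos 180° + i sin 180°)
= -16


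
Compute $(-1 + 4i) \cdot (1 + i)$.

(a1*a2 - b1*b2) + (a1*b2 + b1*a2)i
= (-1 - 4) + (-1 + 4)i
= -5 + 3i


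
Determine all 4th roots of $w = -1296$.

|w| = 1296, arg(w) = 180°
Root modulus = 1296^(1/4) = 6
Root arguments: θ_k = (180° + 360°k)/4 for k = 0, 1, ..., 3
Roots: 3*sqrt(2) + 3*sqrt(2)i, -3*sqrt(2) + 3*sqrt(2)i, -3*sqrt(2) - 3*sqrt(2)i, 3*sqrt(2) - 3*sqrt(2)i


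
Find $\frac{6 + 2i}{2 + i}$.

Multiply numerator and denominator by conjugate (2 - i):
= (6 + 2i)(2 - i) / (2^2 + 1^2)
= (14 - 2i) / 5
= 14/5 - (2/5)i


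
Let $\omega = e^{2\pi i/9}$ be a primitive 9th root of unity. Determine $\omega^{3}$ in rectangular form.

ω^3 = e^(2πi·3/9) = e^(i·2π/3)
= cos(2π/3) + i sin(2π/3)
= -1/2 + (sqrt(3)/2)i


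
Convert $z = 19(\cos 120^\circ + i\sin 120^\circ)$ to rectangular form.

a = r cos θ = 19 * -1/2 = -19/2
b = r sin θ = 19 * sqrt(3)/2 = 19*sqrt(3)/2
z = -19/2 + (19*sqrt(3)/2)i


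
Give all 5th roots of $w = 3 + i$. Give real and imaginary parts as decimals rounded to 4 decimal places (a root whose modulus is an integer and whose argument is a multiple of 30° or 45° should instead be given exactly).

|w| = sqrt(10) ≈ 3.162278, arg(w) ≈ 18.434949°
Root modulus = sqrt(10)^(1/5) ≈ 1.258925
Root arguments: θ_k = (arg(w) + 360°k)/5 for k = 0, 1, ..., 4
Compute each root as (root modulus)(cos θ_k + i sin θ_k) using full-precision intermediates, then round to 4 decimal places.
Roots: 1.2563 + 0.0810i, 0.3112 + 1.2198i, -1.0640 + 0.6730i, -0.9688 - 0.8039i, 0.4652 - 1.1698i


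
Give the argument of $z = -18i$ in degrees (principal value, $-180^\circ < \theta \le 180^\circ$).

a = 0 and b < 0, so z lies on the negative imaginary axis: θ = -90°


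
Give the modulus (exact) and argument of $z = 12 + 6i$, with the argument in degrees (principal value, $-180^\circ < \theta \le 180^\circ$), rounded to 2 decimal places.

|z| = sqrt(12^2 + 6^2) = sqrt(180)
arg(z) = arctan(b/a) = arctan(6/12) (quadrant-adjusted) = 26.57°


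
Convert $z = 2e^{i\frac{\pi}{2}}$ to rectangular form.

a = r cos θ = 2 * 0 = 0
b = r sin θ = 2 * 1 = 2
z = 2i


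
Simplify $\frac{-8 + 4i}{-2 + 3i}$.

Multiply numerator and denominator by conjugate (-2 - 3i):
= (-8 + 4i)(-2 - 3i) / ((-2)^2 + 3^2)
= (28 + 16i) / 13
= 28/13 + (16/13)i


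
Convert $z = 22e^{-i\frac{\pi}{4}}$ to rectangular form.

a = r cos θ = 22 * sqrt(2)/2 = 11*sqrt(2)
b = r sin θ = 22 * -sqrt(2)/2 = -11*sqrt(2)
z = 11*sqrt(2) - 11*sqrt(2)i


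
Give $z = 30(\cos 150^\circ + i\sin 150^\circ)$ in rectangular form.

a = r cos θ = 30 * -sqrt(3)/2 = -15*sqrt(3)
b = r sin θ = 30 * 1/2 = 15
z = -15*sqrt(3) + 15i


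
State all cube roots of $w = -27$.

|w| = 27, arg(w) = 180°
Root modulus = 27^(1/3) = 3
Root arguments: θ_k = (180° + 360°k)/3 for k = 0, 1, ..., 2
Roots: 3/2 + (3*sqrt(3)/2)i, -3, 3/2 - (3*sqrt(3)/2)i


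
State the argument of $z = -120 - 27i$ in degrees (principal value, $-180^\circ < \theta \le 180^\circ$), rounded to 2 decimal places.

θ = arctan(b/a) = arctan(-27/-120) (quadrant-adjusted) = -167.32°


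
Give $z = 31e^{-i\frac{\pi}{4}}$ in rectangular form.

a = r cos θ = 31 * sqrt(2)/2 = 31*sqrt(2)/2
b = r sin θ = 31 * -sqrt(2)/2 = -31*sqrt(2)/2
z = 31*sqrt(2)/2 - (31*sqrt(2)/2)i


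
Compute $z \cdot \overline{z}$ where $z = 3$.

z * conjugate(z) = |z|^2 = a^2 + b^2
= 3^2 + 0^2 = 9


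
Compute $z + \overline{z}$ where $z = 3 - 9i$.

z + conjugate(z) = (a + bi) + (a - bi) = 2a
= 2 * 3 = 6


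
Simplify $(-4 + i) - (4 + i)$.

(-4 - 4) + (1 - 1)i = -8


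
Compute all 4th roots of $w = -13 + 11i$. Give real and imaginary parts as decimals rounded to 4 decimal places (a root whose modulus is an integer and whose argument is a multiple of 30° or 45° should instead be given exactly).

|w| = sqrt(290) ≈ 17.029386, arg(w) ≈ 139.763642°
Root modulus = sqrt(290)^(1/4) ≈ 2.031420
Root arguments: θ_k = (arg(w) + 360°k)/4 for k = 0, 1, ..., 3
Compute each root as (root modulus)(cos θ_k + i sin θ_k) using full-precision intermediates, then round to 4 decimal places.
Roots: 1.6652 + 1.1635i, -1.1635 + 1.6652i, -1.6652 - 1.1635i, 1.1635 - 1.6652i


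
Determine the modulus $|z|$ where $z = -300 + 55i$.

|z| = sqrt(a^2 + b^2) = sqrt((-300)^2 + 55^2) = sqrt(93025) = 305


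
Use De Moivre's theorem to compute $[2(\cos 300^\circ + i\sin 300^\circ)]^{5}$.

By De Moivre: z^n = r^n(cos(nθ) + i sin(nθ))
= 2^5(cos(5*300°) + i sin(5*300°))
= 32(cos 60° + i sin 60°)
= 16 + 16*sqrt(3)i


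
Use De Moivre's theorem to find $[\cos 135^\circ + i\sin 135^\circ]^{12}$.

By De Moivre: z^n = r^n(cos(nθ) + i sin(nθ))
= 1^12(cos(12*135°) + i sin(12*135°))
= 1(cos 180° + i sin 180°)
= -1


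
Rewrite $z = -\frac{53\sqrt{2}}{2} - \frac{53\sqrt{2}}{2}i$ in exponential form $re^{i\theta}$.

r = |z| = sqrt((-53*sqrt(2)/2)^2 + (-53*sqrt(2)/2)^2) = sqrt(2809/2 + 2809/2) = sqrt(2809) = 53
θ = arctan(b/a) = arctan(-37.4767/-37.4767) (quadrant-adjusted) = 225° = 5π/4
z = 53e^(i*5π/4)


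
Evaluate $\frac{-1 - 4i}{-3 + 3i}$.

Multiply numerator and denominator by conjugate (-3 - 3i):
= (-1 - 4i)(-3 - 3i) / ((-3)^2 + 3^2)
= (-9 + 15i) / 18
Divide through by 3: (-3 + 5i) / 6
= -1/2 + (5/6)i


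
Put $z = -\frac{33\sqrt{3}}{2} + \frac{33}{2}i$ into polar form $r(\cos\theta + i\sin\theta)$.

r = |z| = sqrt(a^2 + b^2) = sqrt((-33*sqrt(3)/2)^2 + (33/2)^2) = sqrt(3267/4 + 1089/4) = sqrt(1089) = 33
θ = arctan(b/a) = arctan(16.5/-28.5788) (quadrant-adjusted) = 150°
z = 33(cos 150° + i sin 150°)


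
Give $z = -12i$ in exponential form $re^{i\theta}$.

r = |z| = sqrt((0)^2 + (-12)^2) = sqrt(0 + 144) = sqrt(144) = 12
a = 0 and b < 0, so z lies on the negative imaginary axis: θ = -90° = -π/2
z = 12e^(-i*π/2)


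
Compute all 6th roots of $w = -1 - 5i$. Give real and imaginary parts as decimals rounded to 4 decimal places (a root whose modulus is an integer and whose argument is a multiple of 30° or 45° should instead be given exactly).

|w| = sqrt(26) ≈ 5.099020, arg(w) ≈ 258.690068°
Root modulus = sqrt(26)^(1/6) ≈ 1.311941
Root arguments: θ_k = (arg(w) + 360°k)/6 for k = 0, 1, ..., 5
Compute each root as (root modulus)(cos θ_k + i sin θ_k) using full-precision intermediates, then round to 4 decimal places.
Roots: 0.9577 + 0.8967i, -0.2977 + 1.2777i, -1.2554 + 0.3811i, -0.9577 - 0.8967i, 0.2977 - 1.2777i, 1.2554 - 0.3811i


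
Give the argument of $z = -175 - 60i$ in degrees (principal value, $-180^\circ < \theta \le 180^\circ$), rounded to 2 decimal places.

θ = arctan(b/a) = arctan(-60/-175) (quadrant-adjusted) = -161.08°


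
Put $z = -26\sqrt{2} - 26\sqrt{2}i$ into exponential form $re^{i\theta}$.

r = |z| = sqrt((-26*sqrt(2))^2 + (-26*sqrt(2))^2) = sqrt(1352 + 1352) = sqrt(2704) = 52
θ = arctan(b/a) = arctan(-36.7696/-36.7696) (quadrant-adjusted) = 225° = 5π/4
z = 52e^(i*5π/4)


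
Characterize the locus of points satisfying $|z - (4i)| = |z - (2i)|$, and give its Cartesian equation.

|z - z1| = |z - z2| means z is equidistant from z1 and z2,
i.e. the perpendicular bisector of the segment from (0, 4) to (0, 2) (midpoint (0, 3)).
With z = x + yi, square both sides:
(x - 0)^2 + (y - 4)^2 = (x - 0)^2 + (y - 2)^2
The x^2 and y^2 terms cancel: 0x + (-4)y = 4 - 16 = -12
Simplify: y = 3
Locus: Perpendicular bisector of the segment from (0, 4) to (0, 2): the line y = 3


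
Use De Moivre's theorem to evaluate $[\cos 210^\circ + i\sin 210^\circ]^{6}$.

By De Moivre: z^n = r^n(cos(nθ) + i sin(nθ))
= 1^6(cos(6*210°) + i sin(6*210°))
= 1(cos 180° + i sin 180°)
= -1


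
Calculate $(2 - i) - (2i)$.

(2 - 0) + (-1 - 2)i = 2 - 3i


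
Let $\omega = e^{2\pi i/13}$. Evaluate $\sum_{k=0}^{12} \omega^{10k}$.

Let ζ = ω^10 = e^(2πi·10/13). Since 13 ∤ 10, ζ ≠ 1.
Sum = Σ_{k=0}^{12} ζ^k = (ζ^13 - 1)/(ζ - 1) = (ω^{10·13} - 1)/(ζ - 1) = (1 - 1)/(ζ - 1) = 0


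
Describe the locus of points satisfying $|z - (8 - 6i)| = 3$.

|z - z0| = r describes a circle centered at z0 with radius r
Here z0 = 8 - 6i and r = 3
Locus: Circle centered at (8, -6) with radius 3


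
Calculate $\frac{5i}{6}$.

Divisor is real, so divide each part by 6:
= 0 + (5/6)i


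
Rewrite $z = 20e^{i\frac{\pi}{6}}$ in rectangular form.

a = r cos θ = 20 * sqrt(3)/2 = 10*sqrt(3)
b = r sin θ = 20 * 1/2 = 10
z = 10*sqrt(3) + 10i


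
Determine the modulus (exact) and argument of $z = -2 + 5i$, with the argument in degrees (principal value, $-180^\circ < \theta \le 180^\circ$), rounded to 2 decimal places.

|z| = sqrt((-2)^2 + 5^2) = sqrt(29)
arg(z) = arctan(b/a) = arctan(5/-2) (quadrant-adjusted) = 111.80°


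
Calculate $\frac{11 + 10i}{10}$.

Divisor is real, so divide each part by 10:
= 11/10 + i


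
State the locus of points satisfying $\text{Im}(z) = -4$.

Im(z) = y where z = x + yi; the equation y = -4 is satisfied by all points with that y-coordinate
Locus: Horizontal line y = -4


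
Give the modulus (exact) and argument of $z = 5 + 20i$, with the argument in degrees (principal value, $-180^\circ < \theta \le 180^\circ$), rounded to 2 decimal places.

|z| = sqrt(5^2 + 20^2) = sqrt(425)
arg(z) = arctan(b/a) = arctan(20/5) (quadrant-adjusted) = 75.96°


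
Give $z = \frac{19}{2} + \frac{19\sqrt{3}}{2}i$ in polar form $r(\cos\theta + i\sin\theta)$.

r = |z| = sqrt(a^2 + b^2) = sqrt((19/2)^2 + (19*sqrt(3)/2)^2) = sqrt(361/4 + 1083/4) = sqrt(361) = 19
θ = arctan(b/a) = arctan(16.4545/9.5) (quadrant-adjusted) = 60°
z = 19(cos 60° + i sin 60°)


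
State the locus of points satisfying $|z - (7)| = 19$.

|z - z0| = r describes a circle centered at z0 with radius r
Here z0 = 7 and r = 19
Locus: Circle centered at (7, 0) with radius 19


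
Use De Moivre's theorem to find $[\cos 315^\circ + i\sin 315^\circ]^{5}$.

By De Moivre: z^n = r^n(cos(nθ) + i sin(nθ))
= 1^5(cos(5*315°) + i sin(5*315°))
= 1(cos 135° + i sin 135°)
= -sqrt(2)/2 + (sqrt(2)/2)i


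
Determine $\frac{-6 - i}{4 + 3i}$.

Multiply numerator and denominator by conjugate (4 - 3i):
= (-6 - i)(4 - 3i) / (4^2 + 3^2)
= (-27 + 14i) / 25
= -27/25 + (14/25)i


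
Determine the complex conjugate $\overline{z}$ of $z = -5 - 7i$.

If z = a + bi, then conjugate(z) = a - bi
conjugate(-5 - 7i) = -5 + 7i


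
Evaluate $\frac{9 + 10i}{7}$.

Divisor is real, so divide each part by 7:
= 9/7 + (10/7)i


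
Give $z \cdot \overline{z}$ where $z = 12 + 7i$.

z * conjugate(z) = |z|^2 = a^2 + b^2
= 12^2 + 7^2 = 193


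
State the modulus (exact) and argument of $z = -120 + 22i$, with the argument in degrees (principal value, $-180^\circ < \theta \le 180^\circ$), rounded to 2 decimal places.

|z| = sqrt((-120)^2 + 22^2) = 122
arg(z) = arctan(b/a) = arctan(22/-120) (quadrant-adjusted) = 169.61°


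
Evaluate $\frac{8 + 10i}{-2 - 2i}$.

Multiply numerator and denominator by conjugate (-2 + 2i):
= (8 + 10i)(-2 + 2i) / ((-2)^2 + (-2)^2)
= (-36 - 4i) / 8
Divide through by 4: (-9 - i) / 2
= -9/2 - (1/2)i


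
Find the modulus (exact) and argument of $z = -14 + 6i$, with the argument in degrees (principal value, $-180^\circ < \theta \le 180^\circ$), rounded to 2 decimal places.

|z| = sqrt((-14)^2 + 6^2) = sqrt(232)
arg(z) = arctan(b/a) = arctan(6/-14) (quadrant-adjusted) = 156.80°


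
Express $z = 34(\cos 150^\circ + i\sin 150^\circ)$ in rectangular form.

a = r cos θ = 34 * -sqrt(3)/2 = -17*sqrt(3)
b = r sin θ = 34 * 1/2 = 17
z = -17*sqrt(3) + 17i


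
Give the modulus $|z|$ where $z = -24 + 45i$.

|z| = sqrt(a^2 + b^2) = sqrt((-24)^2 + 45^2) = sqrt(2601) = 51


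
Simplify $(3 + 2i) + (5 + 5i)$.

(3 + 5) + (2 + 5)i = 8 + 7i


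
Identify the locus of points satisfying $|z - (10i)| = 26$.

|z - z0| = r describes a circle centered at z0 with radius r
Here z0 = 10i and r = 26
Locus: Circle centered at (0, 10) with radius 26


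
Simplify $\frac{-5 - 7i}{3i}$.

Multiply numerator and denominator by conjugate (-3i):
= (-5 - 7i)(-3i) / (0^2 + 3^2)
= (-21 + 15i) / 9
Divide through by 3: (-7 + 5i) / 3
= -7/3 + (5/3)i


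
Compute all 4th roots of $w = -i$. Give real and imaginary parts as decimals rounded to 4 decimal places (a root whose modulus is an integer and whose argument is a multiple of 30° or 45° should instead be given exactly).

|w| = 1, arg(w) = 270°
Root modulus = 1^(1/4) = 1
Root arguments: θ_k = (270° + 360°k)/4 for k = 0, 1, ..., 3
Compute each root as (root modulus)(cos θ_k + i sin θ_k) using full-precision intermediates, then round to 4 decimal places.
Roots: 0.3827 + 0.9239i, -0.9239 + 0.3827i, -0.3827 - 0.9239i, 0.9239 - 0.3827i


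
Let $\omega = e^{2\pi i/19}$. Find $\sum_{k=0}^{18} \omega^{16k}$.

Let ζ = ω^16 = e^(2πi·16/19). Since 19 ∤ 16, ζ ≠ 1.
Sum = Σ_{k=0}^{18} ζ^k = (ζ^19 - 1)/(ζ - 1) = (ω^{16·19} - 1)/(ζ - 1) = (1 - 1)/(ζ - 1) = 0


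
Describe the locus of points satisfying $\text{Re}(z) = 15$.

Re(z) = x where z = x + yi; the equation x = 15 is satisfied by all points with that x-coordinate
Locus: Vertical line x = 15


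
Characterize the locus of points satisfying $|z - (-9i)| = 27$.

|z - z0| = r describes a circle centered at z0 with radius r
Here z0 = -9i and r = 27
Locus: Circle centered at (0, -9) with radius 27


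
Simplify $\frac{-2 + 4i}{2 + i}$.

Multiply numerator and denominator by conjugate (2 - i):
= (-2 + 4i)(2 - i) / (2^2 + 1^2)
= (10i) / 5
= 2i


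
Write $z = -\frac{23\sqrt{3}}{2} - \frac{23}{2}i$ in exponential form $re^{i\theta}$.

r = |z| = sqrt((-23*sqrt(3)/2)^2 + (-23/2)^2) = sqrt(1587/4 + 529/4) = sqrt(529) = 23
θ = arctan(b/a) = arctan(-11.5/-19.9186) (quadrant-adjusted) = -150° = -5π/6
z = 23e^(-i*5π/6)


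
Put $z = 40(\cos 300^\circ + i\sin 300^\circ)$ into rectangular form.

a = r cos θ = 40 * 1/2 = 20
b = r sin θ = 40 * -sqrt(3)/2 = -20*sqrt(3)
z = 20 - 20*sqrt(3)i


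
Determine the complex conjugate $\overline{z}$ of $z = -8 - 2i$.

If z = a + bi, then conjugate(z) = a - bi
conjugate(-8 - 2i) = -8 + 2i


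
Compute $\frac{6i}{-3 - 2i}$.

Multiply numerator and denominator by conjugate (-3 + 2i):
= (6i)(-3 + 2i) / ((-3)^2 + (-2)^2)
= (-12 - 18i) / 13
= -12/13 - (18/13)i


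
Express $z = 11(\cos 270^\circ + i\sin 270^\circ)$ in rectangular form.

a = r cos θ = 11 * 0 = 0
b = r sin θ = 11 * -1 = -11
z = -11i


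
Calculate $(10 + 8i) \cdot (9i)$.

(a1*a2 - b1*b2) + (a1*b2 + b1*a2)i
= (0 - 72) + (90 + 0)i
= -72 + 90i


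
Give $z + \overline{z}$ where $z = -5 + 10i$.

z + conjugate(z) = (a + bi) + (a - bi) = 2a
= 2 * (-5) = -10


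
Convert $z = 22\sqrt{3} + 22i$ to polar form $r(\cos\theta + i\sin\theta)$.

r = |z| = sqrt(a^2 + b^2) = sqrt((22*sqrt(3))^2 + (22)^2) = sqrt(1452 + 484) = sqrt(1936) = 44
θ = arctan(b/a) = arctan(22/38.1051) (quadrant-adjusted) = 30°
z = 44(cos 30° + i sin 30°)


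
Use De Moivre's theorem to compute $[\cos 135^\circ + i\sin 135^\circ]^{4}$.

By De Moivre: z^n = r^n(cos(nθ) + i sin(nθ))
= 1^4(cos(4*135°) + i sin(4*135°))
= 1(cos 180° + i sin 180°)
= -1


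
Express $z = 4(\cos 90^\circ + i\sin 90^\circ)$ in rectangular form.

a = r cos θ = 4 * 0 = 0
b = r sin θ = 4 * 1 = 4
z = 4i


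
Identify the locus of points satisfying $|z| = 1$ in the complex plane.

|z| = 1 means sqrt(x^2 + y^2) = 1
This is a circle of radius 1 centered at the origin


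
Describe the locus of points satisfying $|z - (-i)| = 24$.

|z - z0| = r describes a circle centered at z0 with radius r
Here z0 = -i and r = 24
Locus: Circle centered at (0, -1) with radius 24


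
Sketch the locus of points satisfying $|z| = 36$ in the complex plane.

|z| = 36 means sqrt(x^2 + y^2) = 36
This is a circle of radius 36 centered at the origin


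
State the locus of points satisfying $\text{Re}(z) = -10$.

Re(z) = x where z = x + yi; the equation x = -10 is satisfied by all points with that x-coordinate
Locus: Vertical line x = -10


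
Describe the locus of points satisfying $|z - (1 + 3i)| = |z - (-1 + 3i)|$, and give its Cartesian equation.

|z - z1| = |z - z2| means z is equidistant from z1 and z2,
i.e. the perpendicular bisector of the segment from (1, 3) to (-1, 3) (midpoint (0, 3)).
With z = x + yi, square both sides:
(x - 1)^2 + (y - 3)^2 = (x - (-1))^2 + (y - 3)^2
The x^2 and y^2 terms cancel: -4x + 0y = 10 - 10 = 0
Simplify: x = 0
Locus: Perpendicular bisector of the segment from (1, 3) to (-1, 3): the line x = 0
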